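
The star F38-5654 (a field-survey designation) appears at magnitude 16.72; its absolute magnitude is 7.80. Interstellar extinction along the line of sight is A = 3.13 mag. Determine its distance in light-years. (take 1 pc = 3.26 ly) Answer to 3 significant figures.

d ≈ 469 ly

m − M = 5 log₁₀(d/10 pc) + A  ⇒  16.72 − (7.80) − 3.13 = 5 log₁₀(d/10)
5.790 = 5 log₁₀(d/10)
log₁₀ d = (m − M − A)/5 + 1 = 2.1580
d = 10^2.1580 = 143.9 pc
= 469.0 ly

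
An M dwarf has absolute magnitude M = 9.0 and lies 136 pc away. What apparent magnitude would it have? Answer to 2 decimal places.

m = M + 5 log₁₀ d − 5 = 9.0 + 5·2.1335 − 5 = 14.668

m ≈ 14.67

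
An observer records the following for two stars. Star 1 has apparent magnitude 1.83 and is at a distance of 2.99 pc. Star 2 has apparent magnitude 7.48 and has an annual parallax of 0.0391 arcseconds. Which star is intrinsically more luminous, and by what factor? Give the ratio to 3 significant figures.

Star 1 is more luminous, by a factor of 2.49.

Star 1: M = m − 5 log₁₀ d + 5 = 1.83 − 5·0.4757 + 5 = 4.452
Star 2: d = 1/p = 1/0.0391″ = 25.58 pc
Star 2: M = m − 5 log₁₀ d + 5 = 7.48 − 5·1.4078 + 5 = 5.441
ΔM = M_1 − M_2 = 4.452 − (5.441) = -0.989; smaller M is more luminous → Star 1.
L ratio = 10^(0.4 |ΔM|) = 10^0.396 = 2.487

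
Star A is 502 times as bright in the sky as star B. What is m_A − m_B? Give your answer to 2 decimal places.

Pogson: Δm = −2.5 log₁₀(ratio) = −2.5 log₁₀(502) = −2.5 × 2.7007 = -6.752
Star A is brighter, so it has the smaller magnitude: the difference is negative.

m_A − m_B ≈ -6.75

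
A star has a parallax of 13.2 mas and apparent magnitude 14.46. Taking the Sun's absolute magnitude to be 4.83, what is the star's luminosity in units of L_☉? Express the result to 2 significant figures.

L/L_☉ ≈ 8.1×10^-3

d = 1/p = 1000/13.2 mas = 75.76 pc
M = m − 5 log₁₀ d + 5 = 14.46 − 5·1.8794 + 5 = 10.063
M − M_☉ = 10.063 − 4.83 = 5.233
L/L_☉ = 10^(−0.4 × 5.233) = 8.070×10^-3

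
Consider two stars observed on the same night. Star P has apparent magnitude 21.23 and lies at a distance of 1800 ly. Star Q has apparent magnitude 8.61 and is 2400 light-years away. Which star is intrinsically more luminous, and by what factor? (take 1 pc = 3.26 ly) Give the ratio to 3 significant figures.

Star Q is more luminous, by a factor of 199000.

Star P: d = 1800 ly / 3.26 = 552.1 pc
Star P: M = m − 5 log₁₀ d + 5 = 21.23 − 5·2.7421 + 5 = 12.520
Star Q: d = 2400 ly / 3.26 = 736.2 pc
Star Q: M = m − 5 log₁₀ d + 5 = 8.61 − 5·2.8670 + 5 = -0.725
ΔM = M_P − M_Q = 12.520 − (-0.725) = 13.245; smaller M is more luminous → Star Q.
L ratio = 10^(0.4 |ΔM|) = 10^5.298 = 198600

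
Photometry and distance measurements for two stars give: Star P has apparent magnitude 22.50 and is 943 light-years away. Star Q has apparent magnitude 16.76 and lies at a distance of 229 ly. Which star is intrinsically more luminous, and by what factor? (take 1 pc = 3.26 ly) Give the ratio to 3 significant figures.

Star Q is more luminous, by a factor of 11.7.

Star P: d = 943 ly / 3.26 = 289.3 pc
Star P: M = m − 5 log₁₀ d + 5 = 22.50 − 5·2.4613 + 5 = 15.194
Star Q: d = 229 ly / 3.26 = 70.25 pc
Star Q: M = m − 5 log₁₀ d + 5 = 16.76 − 5·1.8466 + 5 = 12.527
ΔM = M_P − M_Q = 15.194 − (12.527) = 2.667; smaller M is more luminous → Star Q.
L ratio = 10^(0.4 |ΔM|) = 10^1.067 = 11.66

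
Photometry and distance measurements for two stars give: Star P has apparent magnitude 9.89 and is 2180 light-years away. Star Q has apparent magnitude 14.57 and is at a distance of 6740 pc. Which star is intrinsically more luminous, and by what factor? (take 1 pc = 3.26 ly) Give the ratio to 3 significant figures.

Star Q is more luminous, by a factor of 1.36.

Star P: d = 2180 ly / 3.26 = 668.7 pc
Star P: M = m − 5 log₁₀ d + 5 = 9.89 − 5·2.8252 + 5 = 0.764
Star Q: M = m − 5 log₁₀ d + 5 = 14.57 − 5·3.8287 + 5 = 0.427
ΔM = M_P − M_Q = 0.764 − (0.427) = 0.337; smaller M is more luminous → Star Q.
L ratio = 10^(0.4 |ΔM|) = 10^0.135 = 1.364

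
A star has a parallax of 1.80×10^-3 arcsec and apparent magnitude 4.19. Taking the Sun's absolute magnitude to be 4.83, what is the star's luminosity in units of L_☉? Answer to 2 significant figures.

L/L_☉ ≈ 5600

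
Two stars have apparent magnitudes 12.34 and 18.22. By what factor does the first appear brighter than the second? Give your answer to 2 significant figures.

220

Δm = 12.34 − (18.22) = -5.88
Flux ratio = 10^(−0.4 Δm) = 10^(−0.4 × -5.88) = 10^2.352 = 224.9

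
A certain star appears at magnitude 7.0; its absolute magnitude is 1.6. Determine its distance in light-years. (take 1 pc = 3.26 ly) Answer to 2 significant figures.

μ = m − M = 5.400
m − M = 5 log₁₀ d − 5
log₁₀ d = (m − M)/5 + 1 = 2.0800
d = 10^2.0800 = 120.2 pc
= 391.9 ly

d ≈ 390 ly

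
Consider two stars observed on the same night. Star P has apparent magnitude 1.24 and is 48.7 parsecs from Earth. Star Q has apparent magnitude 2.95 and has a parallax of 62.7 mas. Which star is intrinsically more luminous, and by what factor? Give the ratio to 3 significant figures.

Star P is more luminous, by a factor of 45.0.

Star P: M = m − 5 log₁₀ d + 5 = 1.24 − 5·1.6875 + 5 = -2.198
Star Q: p = 62.7 mas = 0.0627″ → d = 1/p = 15.95 pc
Star Q: M = m − 5 log₁₀ d + 5 = 2.95 − 5·1.2027 + 5 = 1.936
ΔM = M_P − M_Q = -2.198 − (1.936) = -4.134; smaller M is more luminous → Star P.
L ratio = 10^(0.4 |ΔM|) = 10^1.654 = 45.04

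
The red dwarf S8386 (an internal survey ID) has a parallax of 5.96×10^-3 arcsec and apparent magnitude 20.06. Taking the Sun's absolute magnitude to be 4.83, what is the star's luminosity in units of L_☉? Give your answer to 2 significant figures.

L/L_☉ ≈ 2.3×10^-4

d = 1/p = 1/5.96×10^-3″ = 167.8 pc
M = m − 5 log₁₀ d + 5 = 20.06 − 5·2.2248 + 5 = 13.936
M − M_☉ = 13.936 − 4.83 = 9.106
L/L_☉ = 10^(−0.4 × 9.106) = 2.278×10^-4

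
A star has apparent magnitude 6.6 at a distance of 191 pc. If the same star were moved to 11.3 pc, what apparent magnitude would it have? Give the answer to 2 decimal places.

m ≈ 0.46

Flux ∝ 1/d², so Δm = 5 log₁₀(d₂/d₁) = 5 log₁₀(11.3/191) = -6.140
m₂ = m₁ + Δm = 6.6 + (-6.140) = 0.460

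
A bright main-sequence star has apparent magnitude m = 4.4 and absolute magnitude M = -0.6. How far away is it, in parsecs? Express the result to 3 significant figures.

Distance modulus: m − M = 4.4 − (-0.6) = 5.000
m − M = 5 log₁₀ d − 5
log₁₀ d = (m − M)/5 + 1 = 2.0000
d = 10^2.0000 = 100.0 pc

d ≈ 100 pc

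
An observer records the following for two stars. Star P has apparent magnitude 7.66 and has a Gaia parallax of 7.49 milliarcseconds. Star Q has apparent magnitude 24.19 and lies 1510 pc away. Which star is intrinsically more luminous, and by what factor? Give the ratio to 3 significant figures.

Star P is more luminous, by a factor of 32000.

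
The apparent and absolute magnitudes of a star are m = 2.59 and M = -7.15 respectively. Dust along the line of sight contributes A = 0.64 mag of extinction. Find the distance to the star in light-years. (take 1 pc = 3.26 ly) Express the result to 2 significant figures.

d ≈ 2200 ly

m − M = 5 log₁₀(d/10 pc) + A  ⇒  2.59 − (-7.15) − 0.64 = 5 log₁₀(d/10)
9.100 = 5 log₁₀(d/10)
log₁₀ d = (m − M − A)/5 + 1 = 2.8200
d = 10^2.8200 = 660.7 pc
= 2154 ly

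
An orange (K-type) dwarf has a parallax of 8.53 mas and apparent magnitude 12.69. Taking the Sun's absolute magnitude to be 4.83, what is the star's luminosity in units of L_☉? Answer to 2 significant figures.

L/L_☉ ≈ 0.099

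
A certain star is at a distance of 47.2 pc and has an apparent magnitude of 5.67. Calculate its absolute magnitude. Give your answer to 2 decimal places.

5 log₁₀(d/10 pc) = 5 log₁₀(47.20) − 5 = 3.370
M = m − 5 log₁₀(d/10) = 5.67 − 3.370 = 2.300

M ≈ 2.30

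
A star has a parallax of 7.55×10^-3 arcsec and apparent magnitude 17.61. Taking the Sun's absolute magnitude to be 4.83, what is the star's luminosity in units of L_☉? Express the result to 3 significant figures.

d = 1/p = 1/7.55×10^-3″ = 132.5 pc
M = m − 5 log₁₀ d + 5 = 17.61 − 5·2.1221 + 5 = 12.000
M − M_☉ = 12.000 − 4.83 = 7.170
L/L_☉ = 10^(−0.4 × 7.170) = 1.356×10^-3

L/L_☉ ≈ 1.36×10^-3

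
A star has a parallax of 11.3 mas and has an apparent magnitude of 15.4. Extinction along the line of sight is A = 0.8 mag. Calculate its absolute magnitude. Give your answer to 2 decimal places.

p = 11.3 mas = 0.0113″ → d = 1/p = 88.50 pc
5 log₁₀(d/10 pc) = 5 log₁₀(88.50) − 5 = 4.735
M = m − 5 log₁₀(d/10) − A = 15.4 − 4.735 − 0.8 = 9.865

M ≈ 9.87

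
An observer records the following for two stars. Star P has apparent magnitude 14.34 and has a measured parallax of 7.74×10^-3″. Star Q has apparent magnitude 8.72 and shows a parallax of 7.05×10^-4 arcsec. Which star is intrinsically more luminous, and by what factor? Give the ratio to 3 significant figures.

Star P: d = 1/p = 1/7.74×10^-3″ = 129.2 pc
Star P: M = m − 5 log₁₀ d + 5 = 14.34 − 5·2.1113 + 5 = 8.784
Star Q: d = 1/p = 1/7.05×10^-4″ = 1418 pc
Star Q: M = m − 5 log₁₀ d + 5 = 8.72 − 5·3.1518 + 5 = -2.039
ΔM = M_P − M_Q = 8.784 − (-2.039) = 10.823; smaller M is more luminous → Star Q.
L ratio = 10^(0.4 |ΔM|) = 10^4.329 = 21340

Star Q is more luminous, by a factor of 21300.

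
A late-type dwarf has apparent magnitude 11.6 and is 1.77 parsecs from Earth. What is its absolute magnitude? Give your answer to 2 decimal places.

5 log₁₀(d/10 pc) = 5 log₁₀(1.770) − 5 = -3.760
M = m − 5 log₁₀(d/10) = 11.6 + 3.760 = 15.360

M ≈ 15.36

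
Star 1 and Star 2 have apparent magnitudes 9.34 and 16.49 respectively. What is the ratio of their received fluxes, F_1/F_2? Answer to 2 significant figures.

F_1/F_2 ≈ 720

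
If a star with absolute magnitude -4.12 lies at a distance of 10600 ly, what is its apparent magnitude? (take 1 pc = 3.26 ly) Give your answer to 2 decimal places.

m ≈ 8.44

d = 10600 ly / 3.26 = 3252 pc
m = M + 5 log₁₀ d − 5 = -4.12 + 5·3.5121 − 5 = 8.440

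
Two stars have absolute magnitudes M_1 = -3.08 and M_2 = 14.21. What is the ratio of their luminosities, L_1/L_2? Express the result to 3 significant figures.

ΔM = M_1 − M_2 = -17.29
L_1/L_2 = 10^(−0.4 ΔM) = 10^6.916 = 8.241×10^6

L_1/L_2 ≈ 8.24×10^6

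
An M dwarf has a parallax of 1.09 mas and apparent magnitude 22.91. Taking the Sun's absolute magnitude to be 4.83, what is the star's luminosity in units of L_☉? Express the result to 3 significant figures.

L/L_☉ ≈ 4.93×10^-4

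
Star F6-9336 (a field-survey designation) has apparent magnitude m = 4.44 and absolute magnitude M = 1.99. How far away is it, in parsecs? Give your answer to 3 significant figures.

Distance modulus: m − M = 4.44 − (1.99) = 2.450
m − M = 5 log₁₀ d − 5
log₁₀ d = (m − M)/5 + 1 = 1.4900
d = 10^1.4900 = 30.90 pc

d ≈ 30.9 pc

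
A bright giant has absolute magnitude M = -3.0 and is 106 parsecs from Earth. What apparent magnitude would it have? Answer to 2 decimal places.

m ≈ 2.13

m = M + 5 log₁₀ d − 5 = -3.0 + 5·2.0253 − 5 = 2.127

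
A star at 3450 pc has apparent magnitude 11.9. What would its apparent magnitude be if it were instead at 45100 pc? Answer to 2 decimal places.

Flux ∝ 1/d², so Δm = 5 log₁₀(d₂/d₁) = 5 log₁₀(45100/3450) = 5.582
m₂ = m₁ + Δm = 11.9 + (5.582) = 17.482

m ≈ 17.48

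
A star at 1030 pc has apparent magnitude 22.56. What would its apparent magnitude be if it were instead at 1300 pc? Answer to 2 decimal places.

m ≈ 23.07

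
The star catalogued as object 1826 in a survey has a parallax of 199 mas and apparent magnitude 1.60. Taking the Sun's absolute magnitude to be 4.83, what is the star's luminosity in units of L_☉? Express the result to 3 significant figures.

L/L_☉ ≈ 4.95

d = 1/p = 1000/199 mas = 5.025 pc
M = m − 5 log₁₀ d + 5 = 1.60 − 5·0.7011 + 5 = 3.094
M − M_☉ = 3.094 − 4.83 = -1.736
L/L_☉ = 10^(−0.4 × -1.736) = 4.946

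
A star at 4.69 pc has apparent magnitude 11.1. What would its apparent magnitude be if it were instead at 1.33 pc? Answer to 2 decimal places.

m ≈ 8.36

Flux ∝ 1/d², so Δm = 5 log₁₀(d₂/d₁) = 5 log₁₀(1.33/4.69) = -2.737
m₂ = m₁ + Δm = 11.1 + (-2.737) = 8.363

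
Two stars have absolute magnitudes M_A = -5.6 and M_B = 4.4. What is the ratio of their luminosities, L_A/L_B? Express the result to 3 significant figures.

L_A/L_B ≈ 10000

ΔM = M_A − M_B = -10.0
L_A/L_B = 10^(−0.4 ΔM) = 10^4.000 = 10000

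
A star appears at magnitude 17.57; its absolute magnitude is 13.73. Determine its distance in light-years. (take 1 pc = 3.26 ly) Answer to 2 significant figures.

Distance modulus: m − M = 17.57 − (13.73) = 3.840
m − M = 5 log₁₀ d − 5
log₁₀ d = (m − M)/5 + 1 = 1.7680
d = 10^1.7680 = 58.61 pc
= 191.1 ly

d ≈ 190 ly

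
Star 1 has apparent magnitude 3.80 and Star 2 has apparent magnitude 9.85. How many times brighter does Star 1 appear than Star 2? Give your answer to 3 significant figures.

263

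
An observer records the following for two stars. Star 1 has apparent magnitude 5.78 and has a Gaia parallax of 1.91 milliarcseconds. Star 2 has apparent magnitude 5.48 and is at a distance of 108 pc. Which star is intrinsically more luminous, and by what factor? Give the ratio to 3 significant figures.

Star 1 is more luminous, by a factor of 17.8.

Star 1: p = 1.91 mas = 1.91×10^-3″ → d = 1/p = 523.6 pc
Star 1: M = m − 5 log₁₀ d + 5 = 5.78 − 5·2.7190 + 5 = -2.815
Star 2: M = m − 5 log₁₀ d + 5 = 5.48 − 5·2.0334 + 5 = 0.313
ΔM = M_1 − M_2 = -2.815 − (0.313) = -3.128; smaller M is more luminous → Star 1.
L ratio = 10^(0.4 |ΔM|) = 10^1.251 = 17.83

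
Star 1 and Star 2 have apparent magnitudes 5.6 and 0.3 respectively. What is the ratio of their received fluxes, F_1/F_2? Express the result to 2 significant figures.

Magnitude difference = 5.3
Flux ratio = 10^(−0.4 Δm) = 10^(−0.4 × 5.3) = 10^-2.120 = 7.586×10^-3

F_1/F_2 ≈ 7.6×10^-3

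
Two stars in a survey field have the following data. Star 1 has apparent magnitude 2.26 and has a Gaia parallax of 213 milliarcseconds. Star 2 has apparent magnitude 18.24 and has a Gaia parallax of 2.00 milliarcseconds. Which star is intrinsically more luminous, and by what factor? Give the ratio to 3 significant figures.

Star 1 is more luminous, by a factor of 217.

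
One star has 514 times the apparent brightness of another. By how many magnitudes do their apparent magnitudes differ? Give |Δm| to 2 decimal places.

|Δm| ≈ 6.78

Pogson: Δm = −2.5 log₁₀(ratio) = −2.5 log₁₀(514) = −2.5 × 2.7110 = -6.777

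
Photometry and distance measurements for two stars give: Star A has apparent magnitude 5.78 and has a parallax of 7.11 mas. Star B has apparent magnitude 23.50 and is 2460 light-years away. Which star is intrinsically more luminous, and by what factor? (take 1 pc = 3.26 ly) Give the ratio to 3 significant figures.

Star A is more luminous, by a factor of 425000.

Star A: p = 7.11 mas = 7.11×10^-3″ → d = 1/p = 140.6 pc
Star A: M = m − 5 log₁₀ d + 5 = 5.78 − 5·2.1481 + 5 = 0.039
Star B: d = 2460 ly / 3.26 = 754.6 pc
Star B: M = m − 5 log₁₀ d + 5 = 23.50 − 5·2.8777 + 5 = 14.111
ΔM = M_A − M_B = 0.039 − (14.111) = -14.072; smaller M is more luminous → Star A.
L ratio = 10^(0.4 |ΔM|) = 10^5.629 = 425400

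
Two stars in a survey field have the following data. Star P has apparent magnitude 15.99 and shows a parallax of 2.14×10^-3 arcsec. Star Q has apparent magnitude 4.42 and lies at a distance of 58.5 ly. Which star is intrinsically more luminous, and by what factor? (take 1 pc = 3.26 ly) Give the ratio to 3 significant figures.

Star P: d = 1/p = 1/2.14×10^-3″ = 467.3 pc
Star P: M = m − 5 log₁₀ d + 5 = 15.99 − 5·2.6696 + 5 = 7.642
Star Q: d = 58.5 ly / 3.26 = 17.94 pc
Star Q: M = m − 5 log₁₀ d + 5 = 4.42 − 5·1.2539 + 5 = 3.150
ΔM = M_P − M_Q = 7.642 − (3.150) = 4.492; smaller M is more luminous → Star Q.
L ratio = 10^(0.4 |ΔM|) = 10^1.797 = 62.62

Star Q is more luminous, by a factor of 62.6.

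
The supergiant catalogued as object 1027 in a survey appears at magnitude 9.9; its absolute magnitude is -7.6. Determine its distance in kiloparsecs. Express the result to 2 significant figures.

d ≈ 32 kpc

Distance modulus: m − M = 9.9 − (-7.6) = 17.500
m − M = 5 log₁₀ d − 5
log₁₀ d = (m − M)/5 + 1 = 4.5000
d = 10^4.5000 = 31620 pc
= 31.62 kpc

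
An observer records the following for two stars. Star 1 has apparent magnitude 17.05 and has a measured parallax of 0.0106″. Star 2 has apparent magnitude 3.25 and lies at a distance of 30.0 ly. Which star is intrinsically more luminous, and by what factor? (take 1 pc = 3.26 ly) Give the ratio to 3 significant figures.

Star 2 is more luminous, by a factor of 3150.

Star 1: d = 1/p = 1/0.0106″ = 94.34 pc
Star 1: M = m − 5 log₁₀ d + 5 = 17.05 − 5·1.9747 + 5 = 12.177
Star 2: d = 30.0 ly / 3.26 = 9.202 pc
Star 2: M = m − 5 log₁₀ d + 5 = 3.25 − 5·0.9639 + 5 = 3.430
ΔM = M_1 − M_2 = 12.177 − (3.430) = 8.746; smaller M is more luminous → Star 2.
L ratio = 10^(0.4 |ΔM|) = 10^3.498 = 3151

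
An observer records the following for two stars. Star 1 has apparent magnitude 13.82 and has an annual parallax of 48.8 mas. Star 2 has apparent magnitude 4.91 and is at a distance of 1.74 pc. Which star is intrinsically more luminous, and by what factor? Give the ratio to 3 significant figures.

Star 2 is more luminous, by a factor of 26.4.

Star 1: p = 48.8 mas = 0.0488″ → d = 1/p = 20.49 pc
Star 1: M = m − 5 log₁₀ d + 5 = 13.82 − 5·1.3116 + 5 = 12.262
Star 2: M = m − 5 log₁₀ d + 5 = 4.91 − 5·0.2405 + 5 = 8.707
ΔM = M_1 − M_2 = 12.262 − (8.707) = 3.555; smaller M is more luminous → Star 2.
L ratio = 10^(0.4 |ΔM|) = 10^1.422 = 26.42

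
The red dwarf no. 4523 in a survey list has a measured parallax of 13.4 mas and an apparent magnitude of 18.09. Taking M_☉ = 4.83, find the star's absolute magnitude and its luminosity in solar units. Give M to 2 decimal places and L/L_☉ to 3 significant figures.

d = 1/p = 1000/13.4 mas = 74.63 pc
M = m − 5 log₁₀ d + 5 = 18.09 − 5·1.8729 + 5 = 13.726
M − M_☉ = 13.726 − 4.83 = 8.896
L/L_☉ = 10^(−0.4 × 8.896) = 2.766×10^-4

M ≈ 13.73; L/L_☉ ≈ 2.77×10^-4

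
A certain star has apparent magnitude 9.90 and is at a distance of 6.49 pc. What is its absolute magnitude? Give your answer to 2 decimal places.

M ≈ 10.84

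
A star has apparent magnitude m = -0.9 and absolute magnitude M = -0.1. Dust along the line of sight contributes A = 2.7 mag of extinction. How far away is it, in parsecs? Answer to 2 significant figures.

d ≈ 2.0 pc

m − M = 5 log₁₀(d/10 pc) + A  ⇒  -0.9 − (-0.1) − 2.7 = 5 log₁₀(d/10)
-3.500 = 5 log₁₀(d/10)
log₁₀ d = (m − M − A)/5 + 1 = 0.3000
d = 10^0.3000 = 1.995 pc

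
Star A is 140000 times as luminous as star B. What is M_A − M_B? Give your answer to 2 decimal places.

M_A − M_B ≈ -12.87

Pogson: ΔM = −2.5 log₁₀(ratio) = −2.5 log₁₀(140000) = −2.5 × 5.1461 = -12.865
Star A is brighter, so it has the smaller magnitude: the difference is negative.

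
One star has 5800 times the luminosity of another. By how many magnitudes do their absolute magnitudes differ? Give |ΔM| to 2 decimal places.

|ΔM| ≈ 9.41

Pogson: ΔM = −2.5 log₁₀(ratio) = −2.5 log₁₀(5800) = −2.5 × 3.7634 = -9.409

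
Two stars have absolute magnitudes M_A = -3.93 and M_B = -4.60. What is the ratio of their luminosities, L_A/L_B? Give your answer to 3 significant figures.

ΔM = M_A − M_B = 0.67
L_A/L_B = 10^(−0.4 ΔM) = 10^-0.268 = 0.5395

L_A/L_B ≈ 0.540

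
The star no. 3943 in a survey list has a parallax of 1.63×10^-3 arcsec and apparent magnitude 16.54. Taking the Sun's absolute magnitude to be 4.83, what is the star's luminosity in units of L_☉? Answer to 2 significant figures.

d = 1/p = 1/1.63×10^-3″ = 613.5 pc
M = m − 5 log₁₀ d + 5 = 16.54 − 5·2.7878 + 5 = 7.601
M − M_☉ = 7.601 − 4.83 = 2.771
L/L_☉ = 10^(−0.4 × 2.771) = 0.07792

L/L_☉ ≈ 0.078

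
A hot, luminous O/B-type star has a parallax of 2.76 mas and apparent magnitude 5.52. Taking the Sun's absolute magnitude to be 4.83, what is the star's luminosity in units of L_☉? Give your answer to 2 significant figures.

d = 1/p = 1000/2.76 mas = 362.3 pc
M = m − 5 log₁₀ d + 5 = 5.52 − 5·2.5591 + 5 = -2.275
M − M_☉ = -2.275 − 4.83 = -7.105
L/L_☉ = 10^(−0.4 × -7.105) = 695.3

L/L_☉ ≈ 700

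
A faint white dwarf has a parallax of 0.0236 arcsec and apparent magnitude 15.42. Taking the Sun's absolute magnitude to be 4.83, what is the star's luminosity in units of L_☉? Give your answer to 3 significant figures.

L/L_☉ ≈ 1.04×10^-3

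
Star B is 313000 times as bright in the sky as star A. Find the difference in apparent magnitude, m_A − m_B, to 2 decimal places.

Pogson: Δm = −2.5 log₁₀(ratio) = −2.5 log₁₀(313000) = −2.5 × 5.4955 = -13.739
Star B is brighter so has the smaller magnitude: m_A − m_B is positive.

m_A − m_B ≈ 13.74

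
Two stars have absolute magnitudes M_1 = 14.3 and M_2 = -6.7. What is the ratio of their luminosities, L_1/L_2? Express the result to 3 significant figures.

ΔM = M_1 − M_2 = 21.0
L_1/L_2 = 10^(−0.4 ΔM) = 10^-8.400 = 3.981×10^-9

L_1/L_2 ≈ 3.98×10^-9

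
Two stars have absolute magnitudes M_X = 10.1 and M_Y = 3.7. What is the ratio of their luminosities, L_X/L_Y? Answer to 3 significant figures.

L_X/L_Y ≈ 2.75×10^-3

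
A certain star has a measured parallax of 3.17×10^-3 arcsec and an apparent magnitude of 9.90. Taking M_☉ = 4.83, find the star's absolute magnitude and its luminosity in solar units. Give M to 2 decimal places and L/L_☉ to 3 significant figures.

d = 1/p = 1/3.17×10^-3″ = 315.5 pc
M = m − 5 log₁₀ d + 5 = 9.90 − 5·2.4989 + 5 = 2.405
M − M_☉ = 2.405 − 4.83 = -2.425
L/L_☉ = 10^(−0.4 × -2.425) = 9.330

M ≈ 2.41; L/L_☉ ≈ 9.33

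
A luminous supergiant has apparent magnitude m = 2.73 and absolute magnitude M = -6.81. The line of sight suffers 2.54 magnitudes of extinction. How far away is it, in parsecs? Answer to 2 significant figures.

m − M = 5 log₁₀(d/10 pc) + A  ⇒  2.73 − (-6.81) − 2.54 = 5 log₁₀(d/10)
7.000 = 5 log₁₀(d/10)
log₁₀ d = (m − M − A)/5 + 1 = 2.4000
d = 10^2.4000 = 251.2 pc

d ≈ 250 pc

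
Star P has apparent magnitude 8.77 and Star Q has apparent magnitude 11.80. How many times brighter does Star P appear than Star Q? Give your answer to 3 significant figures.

Magnitude difference = -3.03
Flux ratio = 10^(−0.4 Δm) = 10^(−0.4 × -3.03) = 10^1.212 = 16.29

16.3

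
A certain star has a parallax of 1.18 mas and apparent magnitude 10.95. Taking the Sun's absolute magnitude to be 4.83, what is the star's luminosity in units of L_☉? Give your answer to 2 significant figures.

d = 1/p = 1000/1.18 mas = 847.5 pc
M = m − 5 log₁₀ d + 5 = 10.95 − 5·2.9281 + 5 = 1.309
M − M_☉ = 1.309 − 4.83 = -3.521
L/L_☉ = 10^(−0.4 × -3.521) = 25.60

L/L_☉ ≈ 26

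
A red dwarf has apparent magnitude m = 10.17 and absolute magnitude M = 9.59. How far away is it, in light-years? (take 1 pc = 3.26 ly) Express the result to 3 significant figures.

d ≈ 42.6 ly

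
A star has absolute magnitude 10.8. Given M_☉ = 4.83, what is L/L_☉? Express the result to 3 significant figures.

L/L_☉ ≈ 4.09×10^-3

M − M_☉ = 10.8 − 4.83 = 5.970
L/L_☉ = 10^(−0.4 (M − M_☉)) = 10^-2.388 = 4.093×10^-3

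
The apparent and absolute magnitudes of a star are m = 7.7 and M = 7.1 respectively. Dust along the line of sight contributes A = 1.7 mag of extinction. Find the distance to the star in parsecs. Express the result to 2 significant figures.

m − M = 5 log₁₀(d/10 pc) + A  ⇒  7.7 − (7.1) − 1.7 = 5 log₁₀(d/10)
-1.100 = 5 log₁₀(d/10)
log₁₀ d = (m − M − A)/5 + 1 = 0.7800
d = 10^0.7800 = 6.026 pc

d ≈ 6.0 pc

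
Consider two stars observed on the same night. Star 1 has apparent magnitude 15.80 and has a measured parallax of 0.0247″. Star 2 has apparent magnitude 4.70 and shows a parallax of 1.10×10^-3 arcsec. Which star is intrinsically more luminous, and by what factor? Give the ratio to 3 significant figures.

Star 2 is more luminous, by a factor of 1.39×10^7.

Star 1: d = 1/p = 1/0.0247″ = 40.49 pc
Star 1: M = m − 5 log₁₀ d + 5 = 15.80 − 5·1.6073 + 5 = 12.763
Star 2: d = 1/p = 1/1.10×10^-3″ = 909.1 pc
Star 2: M = m − 5 log₁₀ d + 5 = 4.70 − 5·2.9586 + 5 = -5.093
ΔM = M_1 − M_2 = 12.763 − (-5.093) = 17.857; smaller M is more luminous → Star 2.
L ratio = 10^(0.4 |ΔM|) = 10^7.143 = 1.389×10^7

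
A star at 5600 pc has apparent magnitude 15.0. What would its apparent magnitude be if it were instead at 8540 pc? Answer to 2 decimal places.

Flux ∝ 1/d², so Δm = 5 log₁₀(d₂/d₁) = 5 log₁₀(8540/5600) = 0.916
m₂ = m₁ + Δm = 15.0 + (0.916) = 15.916

m ≈ 15.92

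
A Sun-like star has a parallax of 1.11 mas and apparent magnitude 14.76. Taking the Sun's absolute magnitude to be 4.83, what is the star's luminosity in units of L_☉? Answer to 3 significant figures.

d = 1/p = 1000/1.11 mas = 900.9 pc
M = m − 5 log₁₀ d + 5 = 14.76 − 5·2.9547 + 5 = 4.987
M − M_☉ = 4.987 − 4.83 = 0.157
L/L_☉ = 10^(−0.4 × 0.157) = 0.8657

L/L_☉ ≈ 0.866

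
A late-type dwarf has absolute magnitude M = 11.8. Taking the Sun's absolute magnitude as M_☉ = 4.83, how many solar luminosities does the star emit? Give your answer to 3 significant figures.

M − M_☉ = 11.8 − 4.83 = 6.970
L/L_☉ = 10^(−0.4 (M − M_☉)) = 10^-2.788 = 1.629×10^-3

L/L_☉ ≈ 1.63×10^-3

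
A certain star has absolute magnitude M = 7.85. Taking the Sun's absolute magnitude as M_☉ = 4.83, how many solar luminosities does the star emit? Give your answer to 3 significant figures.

M − M_☉ = 7.85 − 4.83 = 3.020
L/L_☉ = 10^(−0.4 (M − M_☉)) = 10^-1.208 = 0.06194

L/L_☉ ≈ 0.0619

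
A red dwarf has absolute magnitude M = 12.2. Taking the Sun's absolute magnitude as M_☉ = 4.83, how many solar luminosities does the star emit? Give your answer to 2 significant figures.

L/L_☉ ≈ 1.1×10^-3

M − M_☉ = 12.2 − 4.83 = 7.370
L/L_☉ = 10^(−0.4 (M − M_☉)) = 10^-2.948 = 1.127×10^-3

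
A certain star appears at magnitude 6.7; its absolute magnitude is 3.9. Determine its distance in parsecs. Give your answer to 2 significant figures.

d ≈ 36 pc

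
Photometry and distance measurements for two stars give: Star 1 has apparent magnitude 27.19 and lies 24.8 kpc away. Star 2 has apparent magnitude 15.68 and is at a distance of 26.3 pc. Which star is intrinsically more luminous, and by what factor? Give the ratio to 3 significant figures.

Star 1 is more luminous, by a factor of 22.1.

Star 1: d = 24.8 kpc = 24800 pc
Star 1: M = m − 5 log₁₀ d + 5 = 27.19 − 5·4.3945 + 5 = 10.218
Star 2: M = m − 5 log₁₀ d + 5 = 15.68 − 5·1.4200 + 5 = 13.580
ΔM = M_1 − M_2 = 10.218 − (13.580) = -3.362; smaller M is more luminous → Star 1.
L ratio = 10^(0.4 |ΔM|) = 10^1.345 = 22.13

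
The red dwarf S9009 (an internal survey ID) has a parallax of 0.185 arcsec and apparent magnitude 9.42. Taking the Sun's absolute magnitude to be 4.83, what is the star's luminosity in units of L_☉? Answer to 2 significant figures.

L/L_☉ ≈ 4.3×10^-3

d = 1/p = 1/0.185″ = 5.405 pc
M = m − 5 log₁₀ d + 5 = 9.42 − 5·0.7328 + 5 = 10.756
M − M_☉ = 10.756 − 4.83 = 5.926
L/L_☉ = 10^(−0.4 × 5.926) = 4.262×10^-3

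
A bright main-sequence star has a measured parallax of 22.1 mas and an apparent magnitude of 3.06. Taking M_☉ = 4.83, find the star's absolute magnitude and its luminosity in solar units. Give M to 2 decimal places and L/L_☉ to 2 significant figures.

M ≈ -0.22; L/L_☉ ≈ 100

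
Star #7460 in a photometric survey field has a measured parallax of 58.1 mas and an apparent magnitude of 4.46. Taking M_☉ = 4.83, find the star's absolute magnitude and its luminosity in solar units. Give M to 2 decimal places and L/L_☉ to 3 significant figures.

d = 1/p = 1000/58.1 mas = 17.21 pc
M = m − 5 log₁₀ d + 5 = 4.46 − 5·1.2358 + 5 = 3.281
M − M_☉ = 3.281 − 4.83 = -1.549
L/L_☉ = 10^(−0.4 × -1.549) = 4.165

M ≈ 3.28; L/L_☉ ≈ 4.17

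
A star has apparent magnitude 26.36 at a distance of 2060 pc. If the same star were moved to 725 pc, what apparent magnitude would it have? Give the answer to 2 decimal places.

m ≈ 24.09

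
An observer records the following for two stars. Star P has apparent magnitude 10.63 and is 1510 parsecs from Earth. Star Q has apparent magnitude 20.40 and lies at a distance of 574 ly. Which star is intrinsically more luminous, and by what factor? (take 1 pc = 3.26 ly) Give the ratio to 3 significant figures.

Star P is more luminous, by a factor of 595000.

Star P: M = m − 5 log₁₀ d + 5 = 10.63 − 5·3.1790 + 5 = -0.265
Star Q: d = 574 ly / 3.26 = 176.1 pc
Star Q: M = m − 5 log₁₀ d + 5 = 20.40 − 5·2.2457 + 5 = 14.172
ΔM = M_P − M_Q = -0.265 − (14.172) = -14.436; smaller M is more luminous → Star P.
L ratio = 10^(0.4 |ΔM|) = 10^5.775 = 595100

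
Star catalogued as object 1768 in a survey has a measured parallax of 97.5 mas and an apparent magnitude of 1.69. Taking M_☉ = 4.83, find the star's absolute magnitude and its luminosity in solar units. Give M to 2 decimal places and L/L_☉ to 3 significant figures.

M ≈ 1.64; L/L_☉ ≈ 19.0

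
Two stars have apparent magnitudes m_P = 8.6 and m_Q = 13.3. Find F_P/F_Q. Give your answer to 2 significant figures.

Δm = 8.6 − (13.3) = -4.7
Flux ratio = 10^(−0.4 Δm) = 10^(−0.4 × -4.7) = 10^1.880 = 75.86

F_P/F_Q ≈ 76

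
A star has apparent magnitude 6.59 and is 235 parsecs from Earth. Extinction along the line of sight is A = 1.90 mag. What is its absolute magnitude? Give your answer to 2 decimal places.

5 log₁₀(d/10 pc) = 5 log₁₀(235.0) − 5 = 6.855
M = m − 5 log₁₀(d/10) − A = 6.59 − 6.855 − 1.90 = -2.165

M ≈ -2.17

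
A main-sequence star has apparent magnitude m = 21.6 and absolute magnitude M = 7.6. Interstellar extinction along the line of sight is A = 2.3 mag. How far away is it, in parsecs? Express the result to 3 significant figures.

d ≈ 2190 pc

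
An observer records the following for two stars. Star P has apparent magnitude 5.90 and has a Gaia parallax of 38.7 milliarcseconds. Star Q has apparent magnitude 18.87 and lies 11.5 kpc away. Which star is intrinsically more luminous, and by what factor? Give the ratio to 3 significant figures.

Star Q is more luminous, by a factor of 1.28.

Star P: p = 38.7 mas = 0.0387″ → d = 1/p = 25.84 pc
Star P: M = m − 5 log₁₀ d + 5 = 5.90 − 5·1.4123 + 5 = 3.839
Star Q: d = 11.5 kpc = 11500 pc
Star Q: M = m − 5 log₁₀ d + 5 = 18.87 − 5·4.0607 + 5 = 3.567
ΔM = M_P − M_Q = 3.839 − (3.567) = 0.272; smaller M is more luminous → Star Q.
L ratio = 10^(0.4 |ΔM|) = 10^0.109 = 1.285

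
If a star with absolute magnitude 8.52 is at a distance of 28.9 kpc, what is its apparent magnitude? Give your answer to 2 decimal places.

d = 28.9 kpc = 28900 pc
m = M + 5 log₁₀ d − 5 = 8.52 + 5·4.4609 − 5 = 25.824

m ≈ 25.82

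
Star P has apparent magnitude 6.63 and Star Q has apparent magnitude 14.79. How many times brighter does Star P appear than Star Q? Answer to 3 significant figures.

1840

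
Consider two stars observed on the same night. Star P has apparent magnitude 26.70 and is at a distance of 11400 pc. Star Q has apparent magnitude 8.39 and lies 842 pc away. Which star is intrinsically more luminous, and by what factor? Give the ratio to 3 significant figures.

Star Q is more luminous, by a factor of 115000.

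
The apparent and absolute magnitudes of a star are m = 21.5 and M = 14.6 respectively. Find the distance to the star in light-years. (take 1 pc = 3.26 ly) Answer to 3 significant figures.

d ≈ 782 ly

Distance modulus: m − M = 21.5 − (14.6) = 6.900
m − M = 5 log₁₀ d − 5
log₁₀ d = (m − M)/5 + 1 = 2.3800
d = 10^2.3800 = 239.9 pc
= 782.0 ly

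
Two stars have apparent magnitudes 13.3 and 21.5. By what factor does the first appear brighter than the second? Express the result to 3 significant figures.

Δm = 13.3 − (21.5) = -8.2
Flux ratio = 10^(−0.4 Δm) = 10^(−0.4 × -8.2) = 10^3.280 = 1905

1910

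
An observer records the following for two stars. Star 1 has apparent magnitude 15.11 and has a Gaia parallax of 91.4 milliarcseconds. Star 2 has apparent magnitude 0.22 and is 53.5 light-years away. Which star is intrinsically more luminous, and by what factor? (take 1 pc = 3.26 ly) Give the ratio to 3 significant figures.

Star 1: p = 91.4 mas = 0.0914″ → d = 1/p = 10.94 pc
Star 1: M = m − 5 log₁₀ d + 5 = 15.11 − 5·1.0391 + 5 = 14.915
Star 2: d = 53.5 ly / 3.26 = 16.41 pc
Star 2: M = m − 5 log₁₀ d + 5 = 0.22 − 5·1.2151 + 5 = -0.856
ΔM = M_1 − M_2 = 14.915 − (-0.856) = 15.770; smaller M is more luminous → Star 2.
L ratio = 10^(0.4 |ΔM|) = 10^6.308 = 2.033×10^6

Star 2 is more luminous, by a factor of 2.03×10^6.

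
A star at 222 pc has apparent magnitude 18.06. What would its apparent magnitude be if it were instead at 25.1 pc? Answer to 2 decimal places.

Flux ∝ 1/d², so Δm = 5 log₁₀(d₂/d₁) = 5 log₁₀(25.1/222) = -4.733
m₂ = m₁ + Δm = 18.06 + (-4.733) = 13.327

m ≈ 13.33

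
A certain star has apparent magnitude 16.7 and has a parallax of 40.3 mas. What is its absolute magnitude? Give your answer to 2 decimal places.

M ≈ 14.73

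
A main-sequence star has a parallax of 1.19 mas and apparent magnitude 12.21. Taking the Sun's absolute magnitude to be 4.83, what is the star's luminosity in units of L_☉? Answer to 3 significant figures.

d = 1/p = 1000/1.19 mas = 840.3 pc
M = m − 5 log₁₀ d + 5 = 12.21 − 5·2.9245 + 5 = 2.588
M − M_☉ = 2.588 − 4.83 = -2.242
L/L_☉ = 10^(−0.4 × -2.242) = 7.887

L/L_☉ ≈ 7.89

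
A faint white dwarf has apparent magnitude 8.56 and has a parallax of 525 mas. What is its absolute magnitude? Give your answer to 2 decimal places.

p = 525 mas = 0.525″ → d = 1/p = 1.905 pc
5 log₁₀(d/10 pc) = 5 log₁₀(1.905) − 5 = -3.601
M = m − 5 log₁₀(d/10) = 8.56 + 3.601 = 12.161

M ≈ 12.16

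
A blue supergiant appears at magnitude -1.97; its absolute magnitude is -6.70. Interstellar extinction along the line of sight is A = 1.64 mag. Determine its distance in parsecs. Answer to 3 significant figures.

d ≈ 41.5 pc

m − M = 5 log₁₀(d/10 pc) + A  ⇒  -1.97 − (-6.70) − 1.64 = 5 log₁₀(d/10)
3.090 = 5 log₁₀(d/10)
log₁₀ d = (m − M − A)/5 + 1 = 1.6180
d = 10^1.6180 = 41.50 pc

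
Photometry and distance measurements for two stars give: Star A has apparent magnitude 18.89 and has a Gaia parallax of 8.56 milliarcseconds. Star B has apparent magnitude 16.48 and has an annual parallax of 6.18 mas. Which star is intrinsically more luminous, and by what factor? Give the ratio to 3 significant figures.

Star A: p = 8.56 mas = 8.56×10^-3″ → d = 1/p = 116.8 pc
Star A: M = m − 5 log₁₀ d + 5 = 18.89 − 5·2.0675 + 5 = 13.552
Star B: p = 6.18 mas = 6.18×10^-3″ → d = 1/p = 161.8 pc
Star B: M = m − 5 log₁₀ d + 5 = 16.48 − 5·2.2090 + 5 = 10.435
ΔM = M_A − M_B = 13.552 − (10.435) = 3.117; smaller M is more luminous → Star B.
L ratio = 10^(0.4 |ΔM|) = 10^1.247 = 17.66

Star B is more luminous, by a factor of 17.7.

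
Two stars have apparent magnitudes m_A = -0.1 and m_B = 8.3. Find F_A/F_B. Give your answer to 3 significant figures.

Magnitude difference = -8.4
Flux ratio = 10^(−0.4 Δm) = 10^(−0.4 × -8.4) = 10^3.360 = 2291

F_A/F_B ≈ 2290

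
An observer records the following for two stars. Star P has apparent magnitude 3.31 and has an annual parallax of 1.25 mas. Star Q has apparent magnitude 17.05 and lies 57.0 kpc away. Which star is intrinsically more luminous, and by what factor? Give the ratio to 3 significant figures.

Star P: p = 1.25 mas = 1.25×10^-3″ → d = 1/p = 800.0 pc
Star P: M = m − 5 log₁₀ d + 5 = 3.31 − 5·2.9031 + 5 = -6.205
Star Q: d = 57.0 kpc = 57000 pc
Star Q: M = m − 5 log₁₀ d + 5 = 17.05 − 5·4.7559 + 5 = -1.729
ΔM = M_P − M_Q = -6.205 − (-1.729) = -4.476; smaller M is more luminous → Star P.
L ratio = 10^(0.4 |ΔM|) = 10^1.790 = 61.72

Star P is more luminous, by a factor of 61.7.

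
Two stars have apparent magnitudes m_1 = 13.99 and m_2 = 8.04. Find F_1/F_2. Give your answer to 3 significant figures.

Δm = 13.99 − (8.04) = 5.95
Flux ratio = 10^(−0.4 Δm) = 10^(−0.4 × 5.95) = 10^-2.380 = 4.169×10^-3

F_1/F_2 ≈ 4.17×10^-3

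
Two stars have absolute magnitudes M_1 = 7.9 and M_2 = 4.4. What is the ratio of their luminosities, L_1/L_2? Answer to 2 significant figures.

ΔM = M_1 − M_2 = 3.5
L_1/L_2 = 10^(−0.4 ΔM) = 10^-1.400 = 0.03981

L_1/L_2 ≈ 0.040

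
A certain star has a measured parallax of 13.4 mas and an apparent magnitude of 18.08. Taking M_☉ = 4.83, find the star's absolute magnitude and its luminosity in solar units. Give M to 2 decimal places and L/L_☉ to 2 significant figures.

M ≈ 13.72; L/L_☉ ≈ 2.8×10^-4

d = 1/p = 1000/13.4 mas = 74.63 pc
M = m − 5 log₁₀ d + 5 = 18.08 − 5·1.8729 + 5 = 13.716
M − M_☉ = 13.716 − 4.83 = 8.886
L/L_☉ = 10^(−0.4 × 8.886) = 2.791×10^-4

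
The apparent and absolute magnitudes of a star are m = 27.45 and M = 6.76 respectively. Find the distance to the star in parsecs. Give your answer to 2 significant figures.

Distance modulus: m − M = 27.45 − (6.76) = 20.690
m − M = 5 log₁₀ d − 5
log₁₀ d = (m − M)/5 + 1 = 5.1380
d = 10^5.1380 = 137400 pc

d ≈ 140000 pc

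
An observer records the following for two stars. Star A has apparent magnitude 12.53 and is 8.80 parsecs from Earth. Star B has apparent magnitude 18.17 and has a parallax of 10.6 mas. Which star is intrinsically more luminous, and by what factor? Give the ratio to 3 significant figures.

Star A is more luminous, by a factor of 1.57.

Star A: M = m − 5 log₁₀ d + 5 = 12.53 − 5·0.9445 + 5 = 12.808
Star B: p = 10.6 mas = 0.0106″ → d = 1/p = 94.34 pc
Star B: M = m − 5 log₁₀ d + 5 = 18.17 − 5·1.9747 + 5 = 13.297
ΔM = M_A − M_B = 12.808 − (13.297) = -0.489; smaller M is more luminous → Star A.
L ratio = 10^(0.4 |ΔM|) = 10^0.196 = 1.569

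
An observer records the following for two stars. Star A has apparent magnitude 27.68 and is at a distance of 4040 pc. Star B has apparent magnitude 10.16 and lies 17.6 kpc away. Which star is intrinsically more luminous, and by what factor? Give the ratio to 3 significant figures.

Star B is more luminous, by a factor of 1.93×10^8.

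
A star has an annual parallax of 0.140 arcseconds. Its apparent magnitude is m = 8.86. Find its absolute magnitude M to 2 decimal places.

M ≈ 9.59

d = 1/p = 1/0.140″ = 7.143 pc
5 log₁₀(d/10 pc) = 5 log₁₀(7.143) − 5 = -0.731
M = m − 5 log₁₀(d/10) = 8.86 + 0.731 = 9.591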